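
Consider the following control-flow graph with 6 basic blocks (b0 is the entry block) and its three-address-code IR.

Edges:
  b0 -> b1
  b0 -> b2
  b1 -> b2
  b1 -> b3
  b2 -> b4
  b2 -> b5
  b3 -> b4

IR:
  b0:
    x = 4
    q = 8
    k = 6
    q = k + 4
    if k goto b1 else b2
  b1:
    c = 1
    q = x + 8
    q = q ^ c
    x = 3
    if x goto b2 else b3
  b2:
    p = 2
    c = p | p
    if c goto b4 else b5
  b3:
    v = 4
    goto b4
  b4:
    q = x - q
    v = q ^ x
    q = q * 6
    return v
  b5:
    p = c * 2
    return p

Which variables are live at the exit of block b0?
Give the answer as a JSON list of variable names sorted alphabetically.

Per-block:
  b0: {k,q,x} / ∅
  b1: {c,q,x} / {x}
  b2: {c,p} / ∅
  b3: {v} / ∅
  b4: {q,v} / {q,x}
  b5: {p} / {c}

Live sets:
  b0: in=∅ out={q,x}
  b1: in={x} out={q,x}
  b2: in={q,x} out={c,q,x}
  b3: in={q,x} out={q,x}
  b4: in={q,x} out=∅
  b5: in={c} out=∅

live-out(b0) = ["q", "x"]

Answer: ["q", "x"]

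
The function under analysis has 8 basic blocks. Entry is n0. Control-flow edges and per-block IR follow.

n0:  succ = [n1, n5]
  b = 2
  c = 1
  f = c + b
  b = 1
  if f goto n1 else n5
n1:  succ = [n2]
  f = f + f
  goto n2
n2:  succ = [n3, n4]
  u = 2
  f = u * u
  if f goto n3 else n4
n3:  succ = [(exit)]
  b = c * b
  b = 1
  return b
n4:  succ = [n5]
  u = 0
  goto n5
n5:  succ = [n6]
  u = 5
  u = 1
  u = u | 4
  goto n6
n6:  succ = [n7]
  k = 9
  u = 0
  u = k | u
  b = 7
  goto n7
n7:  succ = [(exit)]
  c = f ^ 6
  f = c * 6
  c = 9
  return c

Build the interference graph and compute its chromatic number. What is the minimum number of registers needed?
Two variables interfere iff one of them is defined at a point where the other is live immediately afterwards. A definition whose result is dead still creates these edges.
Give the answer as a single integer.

Per-block:
  n0: def={b,c,f} ue=∅
  n1: def={f} ue={f}
  n2: def={f,u} ue=∅
  n3: def={b} ue={b,c}
  n4: def={u} ue=∅
  n5: def={u} ue=∅
  n6: def={b,k,u} ue=∅
  n7: def={c,f} ue={f}

Live sets:
  n0 li=∅ lo={b,c,f}
  n1 li={b,c,f} lo={b,c}
  n2 li={b,c} lo={b,c,f}
  n3 li={b,c} lo=∅
  n4 li={f} lo={f}
  n5 li={f} lo={f}
  n6 li={f} lo={f}
  n7 li={f} lo=∅

Interference:
  b↔{c,f,u}
  c↔{b,f,u}
  f↔{b,c,k,u}
  k↔{f,u}
  u↔{b,c,f,k}

Chromatic number:
  lower bound: {b,c,f,u} mutually conflict ⇒ χ ≥ 4
  4-colouring: r0={f}  r1={u}  r2={b,k}  r3={c}
  χ = 4

Answer: 4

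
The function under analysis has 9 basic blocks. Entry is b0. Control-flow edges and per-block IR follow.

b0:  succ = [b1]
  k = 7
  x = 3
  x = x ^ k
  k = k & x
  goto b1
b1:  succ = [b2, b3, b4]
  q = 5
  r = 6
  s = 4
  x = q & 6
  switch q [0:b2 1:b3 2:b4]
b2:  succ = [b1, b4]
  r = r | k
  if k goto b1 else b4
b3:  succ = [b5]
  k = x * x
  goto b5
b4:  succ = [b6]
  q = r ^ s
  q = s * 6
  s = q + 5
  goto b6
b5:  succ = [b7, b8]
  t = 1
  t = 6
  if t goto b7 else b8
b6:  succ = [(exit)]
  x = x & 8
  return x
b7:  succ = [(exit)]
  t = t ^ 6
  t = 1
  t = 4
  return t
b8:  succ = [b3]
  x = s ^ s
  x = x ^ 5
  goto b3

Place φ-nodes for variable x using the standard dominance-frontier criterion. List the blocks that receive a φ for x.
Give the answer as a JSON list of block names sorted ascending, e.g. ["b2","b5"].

Answer: ["b1", "b3"]

Analysis:
idom tree: b1←b0 b2←b1 b3←b1 b4←b1 b5←b3 b6←b4 b7←b5 b8←b5
Join-block Dom:
  b1: preds {b0,b2}: {b0} ∩ {b0,b1,b2} = {b0}; idom=b0
  b3: preds {b1,b8}: {b0,b1} ∩ {b0,b1,b3,b5,b8} = {b0,b1}; idom=b1
  b4: preds {b1,b2}: {b0,b1} ∩ {b0,b1,b2} = {b0,b1}; idom=b1

DF derivation:
  join b1 pred b0: · stop@b0
  join b1 pred b2: b2→b1 stop@b0
  join b3 pred b1: · stop@b1
  join b3 pred b8: b8→b5→b3 stop@b1
  join b4 pred b1: · stop@b1
  join b4 pred b2: b2 stop@b1
  DF(b0)=∅
  DF(b1)={b1}
  DF(b2)={b1,b4}
  DF(b3)={b3}
  DF(b4)=∅
  DF(b5)={b3}
  DF(b6)=∅
  DF(b7)=∅
  DF(b8)={b3}

φ for x: defs {b0,b1,b6,b8}
  DF⁺ = {b1,b3}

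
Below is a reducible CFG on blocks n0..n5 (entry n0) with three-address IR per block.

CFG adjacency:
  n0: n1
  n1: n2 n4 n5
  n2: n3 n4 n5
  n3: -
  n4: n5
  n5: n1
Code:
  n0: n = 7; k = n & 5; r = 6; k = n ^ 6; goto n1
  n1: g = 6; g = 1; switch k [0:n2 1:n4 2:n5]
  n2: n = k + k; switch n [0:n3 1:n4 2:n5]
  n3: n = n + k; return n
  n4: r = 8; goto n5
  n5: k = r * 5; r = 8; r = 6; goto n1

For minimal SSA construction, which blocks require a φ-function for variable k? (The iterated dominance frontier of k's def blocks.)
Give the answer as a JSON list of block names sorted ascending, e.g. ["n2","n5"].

idom tree: n1←n0 n2←n1 n3←n2 n4←n1 n5←n1
Join-block Dom:
  n1: preds {n0,n5}: {n0} ∩ {n0,n1,n5} = {n0}; idom=n0
  n4: preds {n1,n2}: {n0,n1} ∩ {n0,n1,n2} = {n0,n1}; idom=n1
  n5: preds {n1,n2,n4}: {n0,n1} ∩ {n0,n1,n2} ∩ {n0,n1,n4} = {n0,n1}; idom=n1

DF walk-up:
  join n1 pred n0: · stop@n0
  join n1 pred n5: n5→n1 stop@n0
  join n4 pred n1: · stop@n1
  join n4 pred n2: n2 stop@n1
  join n5 pred n1: · stop@n1
  join n5 pred n2: n2 stop@n1
  join n5 pred n4: n4 stop@n1
  n0: DF=∅
  n1: DF={n1}
  n2: DF={n4,n5}
  n3: DF=∅
  n4: DF={n5}
  n5: DF={n1}

φ for k: defs {n0,n5}
  DF⁺ = {n1}

Answer: ["n1"]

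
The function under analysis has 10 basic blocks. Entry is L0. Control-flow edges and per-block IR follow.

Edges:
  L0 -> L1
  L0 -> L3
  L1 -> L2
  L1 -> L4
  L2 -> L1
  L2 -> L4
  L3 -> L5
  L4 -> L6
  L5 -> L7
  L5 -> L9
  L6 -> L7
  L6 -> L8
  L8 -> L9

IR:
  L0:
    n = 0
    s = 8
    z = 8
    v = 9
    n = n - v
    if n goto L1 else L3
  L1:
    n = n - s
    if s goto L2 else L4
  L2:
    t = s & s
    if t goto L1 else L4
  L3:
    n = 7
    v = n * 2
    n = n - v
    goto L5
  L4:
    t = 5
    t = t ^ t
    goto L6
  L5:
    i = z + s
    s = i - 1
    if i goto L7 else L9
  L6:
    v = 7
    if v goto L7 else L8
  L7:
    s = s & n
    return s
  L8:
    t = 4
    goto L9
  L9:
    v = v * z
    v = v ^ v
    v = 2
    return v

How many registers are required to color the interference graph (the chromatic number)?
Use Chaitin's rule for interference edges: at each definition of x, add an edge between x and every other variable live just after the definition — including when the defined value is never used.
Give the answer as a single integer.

Block summaries:
  L0 def {n,s,v,z} use ∅
  L1 def {n} use {n,s}
  L2 def {t} use {s}
  L3 def {n,v} use ∅
  L4 def {t} use ∅
  L5 def {i,s} use {s,z}
  L6 def {v} use ∅
  L7 def {s} use {n,s}
  L8 def {t} use ∅
  L9 def {v} use {v,z}

Live sets:
  live L0: ∅→{n,s,z}
  live L1: {n,s,z}→{n,s,z}
  live L2: {n,s,z}→{n,s,z}
  live L3: {s,z}→{n,s,v,z}
  live L4: {n,s,z}→{n,s,z}
  live L5: {n,s,v,z}→{n,s,v,z}
  live L6: {n,s,z}→{n,s,v,z}
  live L7: {n,s}→∅
  live L8: {v,z}→{v,z}
  live L9: {v,z}→∅

Conflict graph:
  i: {n,s,v,z}
  n: {i,s,t,v,z}
  s: {i,n,t,v,z}
  t: {n,s,v,z}
  v: {i,n,s,t,z}
  z: {i,n,s,t,v}

Colouring:
  {i,n,s,v,z} pairwise interfere (5-clique) ⇒ χ ≥ 5
  assign i→R4 n→R0 s→R1 t→R4 v→R2 z→R3 — no edge inside a register ⇒ χ ≤ 5
  χ = 5

Answer: 5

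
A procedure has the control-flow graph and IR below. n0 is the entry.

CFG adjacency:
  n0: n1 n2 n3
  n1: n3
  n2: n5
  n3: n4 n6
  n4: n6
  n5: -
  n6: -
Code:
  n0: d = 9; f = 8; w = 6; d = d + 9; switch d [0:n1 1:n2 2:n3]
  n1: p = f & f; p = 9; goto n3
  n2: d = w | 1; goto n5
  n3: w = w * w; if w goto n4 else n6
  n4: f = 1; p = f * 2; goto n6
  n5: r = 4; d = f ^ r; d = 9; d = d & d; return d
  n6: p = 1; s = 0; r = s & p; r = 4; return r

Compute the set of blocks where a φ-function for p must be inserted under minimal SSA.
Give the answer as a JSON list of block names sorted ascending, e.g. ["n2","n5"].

idom tree: n1←n0 n2←n0 n3←n0 n4←n3 n5←n2 n6←n3
Join-block Dom:
  n3: preds {n0,n1}: {n0} ∩ {n0,n1} = {n0}; idom=n0
  n6: preds {n3,n4}: {n0,n3} ∩ {n0,n3,n4} = {n0,n3}; idom=n3

Frontier:
  n3←n0: walk · to n0
  n3←n1: walk n1 to n0
  n6←n3: walk · to n3
  n6←n4: walk n4 to n3
  DF(n0)=∅
  DF(n1)={n3}
  DF(n2)=∅
  DF(n3)=∅
  DF(n4)={n6}
  DF(n5)=∅
  DF(n6)=∅

φ for p: defs {n1,n4,n6}
  DF⁺ = {n3,n6}

Answer: ["n3", "n6"]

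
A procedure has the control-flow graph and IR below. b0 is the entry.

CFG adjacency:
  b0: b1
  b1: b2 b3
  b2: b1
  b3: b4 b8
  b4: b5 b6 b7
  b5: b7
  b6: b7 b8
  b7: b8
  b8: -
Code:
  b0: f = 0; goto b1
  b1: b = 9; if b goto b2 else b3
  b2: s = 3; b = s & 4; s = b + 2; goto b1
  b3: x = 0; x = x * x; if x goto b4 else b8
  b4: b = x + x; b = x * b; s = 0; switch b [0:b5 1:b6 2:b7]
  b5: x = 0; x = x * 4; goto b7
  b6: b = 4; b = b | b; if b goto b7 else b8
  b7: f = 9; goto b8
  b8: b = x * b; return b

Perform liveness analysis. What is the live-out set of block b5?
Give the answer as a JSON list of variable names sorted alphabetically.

Answer: ["b", "x"]

Derivation:
Block summaries:
  b0: def={f} ue=∅
  b1: def={b} ue=∅
  b2: def={b,s} ue=∅
  b3: def={x} ue=∅
  b4: def={b,s} ue={x}
  b5: def={x} ue=∅
  b6: def={b} ue=∅
  b7: def={f} ue=∅
  b8: def={b} ue={b,x}

Backward fixpoint:
  b0 li=∅ lo=∅
  b1 li=∅ lo={b}
  b2 li=∅ lo=∅
  b3 li={b} lo={b,x}
  b4 li={x} lo={b,x}
  b5 li={b} lo={b,x}
  b6 li={x} lo={b,x}
  b7 li={b,x} lo={b,x}
  b8 li={b,x} lo=∅

live-out(b5) = ["b", "x"]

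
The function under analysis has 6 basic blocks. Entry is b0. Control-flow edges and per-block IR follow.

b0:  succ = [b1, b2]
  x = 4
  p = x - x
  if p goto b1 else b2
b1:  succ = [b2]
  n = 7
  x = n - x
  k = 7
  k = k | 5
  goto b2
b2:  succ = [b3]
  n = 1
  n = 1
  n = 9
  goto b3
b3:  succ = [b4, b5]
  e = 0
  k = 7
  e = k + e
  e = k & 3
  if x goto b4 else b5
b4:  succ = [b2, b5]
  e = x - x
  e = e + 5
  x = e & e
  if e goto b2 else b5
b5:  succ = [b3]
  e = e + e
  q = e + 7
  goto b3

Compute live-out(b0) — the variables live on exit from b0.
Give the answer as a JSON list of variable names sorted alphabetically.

Answer: ["x"]

Derivation:
Per-block:
  b0 def {p,x} use ∅
  b1 def {k,n,x} use {x}
  b2 def {n} use ∅
  b3 def {e,k} use {x}
  b4 def {e,x} use {x}
  b5 def {e,q} use {e}

Backward fixpoint:
  b0 li=∅ lo={x}
  b1 li={x} lo={x}
  b2 li={x} lo={x}
  b3 li={x} lo={e,x}
  b4 li={x} lo={e,x}
  b5 li={e,x} lo={x}

live-out(b0) = ["x"]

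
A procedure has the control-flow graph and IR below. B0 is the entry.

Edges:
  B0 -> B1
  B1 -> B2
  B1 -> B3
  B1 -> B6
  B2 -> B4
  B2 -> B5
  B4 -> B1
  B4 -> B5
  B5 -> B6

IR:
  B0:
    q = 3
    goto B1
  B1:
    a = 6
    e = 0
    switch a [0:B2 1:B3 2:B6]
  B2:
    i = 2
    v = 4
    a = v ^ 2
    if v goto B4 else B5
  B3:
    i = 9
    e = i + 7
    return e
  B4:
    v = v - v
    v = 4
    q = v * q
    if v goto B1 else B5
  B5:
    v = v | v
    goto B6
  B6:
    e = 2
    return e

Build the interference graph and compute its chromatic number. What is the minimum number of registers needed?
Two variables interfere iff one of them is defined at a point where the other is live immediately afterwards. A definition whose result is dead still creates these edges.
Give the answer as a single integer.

Answer: 3

Working:
def/use:
  B0: {q} / ∅
  B1: {a,e} / ∅
  B2: {a,i,v} / ∅
  B3: {e,i} / ∅
  B4: {q,v} / {q,v}
  B5: {v} / {v}
  B6: {e} / ∅

Liveness:
  B0: in=∅ out={q}
  B1: in={q} out={q}
  B2: in={q} out={q,v}
  B3: in=∅ out=∅
  B4: in={q,v} out={q,v}
  B5: in={v} out=∅
  B6: in=∅ out=∅

Conflict graph:
  a↔{e,q,v}
  e↔{a,q}
  i↔{q}
  q↔{a,e,i,v}
  v↔{a,q}

Chromatic number:
  {a,e,q} pairwise interfere (3-clique) ⇒ χ ≥ 3
  3-colouring: c0={q}  c1={a,i}  c2={e,v}
  χ = 3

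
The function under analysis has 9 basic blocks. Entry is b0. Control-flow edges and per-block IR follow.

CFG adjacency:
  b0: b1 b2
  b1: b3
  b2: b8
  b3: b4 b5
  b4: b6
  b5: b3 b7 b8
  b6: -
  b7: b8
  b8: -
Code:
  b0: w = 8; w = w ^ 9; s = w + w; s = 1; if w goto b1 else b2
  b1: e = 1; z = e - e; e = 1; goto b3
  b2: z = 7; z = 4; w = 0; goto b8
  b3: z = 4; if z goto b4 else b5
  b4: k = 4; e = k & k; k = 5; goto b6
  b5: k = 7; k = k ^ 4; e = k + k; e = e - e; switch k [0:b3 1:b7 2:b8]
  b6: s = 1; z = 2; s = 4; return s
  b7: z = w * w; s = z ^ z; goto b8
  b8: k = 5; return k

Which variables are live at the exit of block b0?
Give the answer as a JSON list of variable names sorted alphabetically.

Per-block:
  b0: def={s,w} ue=∅
  b1: def={e,z} ue=∅
  b2: def={w,z} ue=∅
  b3: def={z} ue=∅
  b4: def={e,k} ue=∅
  b5: def={e,k} ue=∅
  b6: def={s,z} ue=∅
  b7: def={s,z} ue={w}
  b8: def={k} ue=∅

Backward fixpoint:
  live b0: ∅→{w}
  live b1: {w}→{w}
  live b2: ∅→∅
  live b3: {w}→{w}
  live b4: ∅→∅
  live b5: {w}→{w}
  live b6: ∅→∅
  live b7: {w}→∅
  live b8: ∅→∅

live-out(b0) = ["w"]

Answer: ["w"]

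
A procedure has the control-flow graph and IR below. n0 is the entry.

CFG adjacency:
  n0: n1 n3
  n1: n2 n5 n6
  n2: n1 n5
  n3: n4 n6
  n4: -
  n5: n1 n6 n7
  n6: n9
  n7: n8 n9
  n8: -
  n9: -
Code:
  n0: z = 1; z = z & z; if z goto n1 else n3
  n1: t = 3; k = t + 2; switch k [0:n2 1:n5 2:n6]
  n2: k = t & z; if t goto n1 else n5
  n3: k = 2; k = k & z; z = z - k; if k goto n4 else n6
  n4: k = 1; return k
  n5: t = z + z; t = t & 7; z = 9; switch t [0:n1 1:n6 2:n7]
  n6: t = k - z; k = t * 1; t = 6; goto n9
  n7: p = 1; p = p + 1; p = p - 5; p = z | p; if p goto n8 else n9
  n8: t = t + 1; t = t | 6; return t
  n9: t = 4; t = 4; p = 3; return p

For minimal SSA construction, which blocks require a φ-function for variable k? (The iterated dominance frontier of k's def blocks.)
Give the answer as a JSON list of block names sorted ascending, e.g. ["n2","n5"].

idom tree: n1←n0 n2←n1 n3←n0 n4←n3 n5←n1 n6←n0 n7←n5 n8←n7 n9←n0
Dom∩ at merges:
  n1: preds {n0,n2,n5}: {n0} ∩ {n0,n1,n2} ∩ {n0,n1,n5} = {n0}; idom=n0
  n5: preds {n1,n2}: {n0,n1} ∩ {n0,n1,n2} = {n0,n1}; idom=n1
  n6: preds {n1,n3,n5}: {n0,n1} ∩ {n0,n3} ∩ {n0,n1,n5} = {n0}; idom=n0
  n9: preds {n6,n7}: {n0,n6} ∩ {n0,n1,n5,n7} = {n0}; idom=n0

Frontier:
  join n1 pred n0: · stop@n0
  join n1 pred n2: n2→n1 stop@n0
  join n1 pred n5: n5→n1 stop@n0
  join n5 pred n1: · stop@n1
  join n5 pred n2: n2 stop@n1
  join n6 pred n1: n1 stop@n0
  join n6 pred n3: n3 stop@n0
  join n6 pred n5: n5→n1 stop@n0
  join n9 pred n6: n6 stop@n0
  join n9 pred n7: n7→n5→n1 stop@n0
  DF(n0)=∅
  DF(n1)={n1,n6,n9}
  DF(n2)={n1,n5}
  DF(n3)={n6}
  DF(n4)=∅
  DF(n5)={n1,n6,n9}
  DF(n6)={n9}
  DF(n7)={n9}
  DF(n8)=∅
  DF(n9)=∅

φ for k: defs {n1,n2,n3,n4,n6}
  DF⁺ = {n1,n5,n6,n9}

Answer: ["n1", "n5", "n6", "n9"]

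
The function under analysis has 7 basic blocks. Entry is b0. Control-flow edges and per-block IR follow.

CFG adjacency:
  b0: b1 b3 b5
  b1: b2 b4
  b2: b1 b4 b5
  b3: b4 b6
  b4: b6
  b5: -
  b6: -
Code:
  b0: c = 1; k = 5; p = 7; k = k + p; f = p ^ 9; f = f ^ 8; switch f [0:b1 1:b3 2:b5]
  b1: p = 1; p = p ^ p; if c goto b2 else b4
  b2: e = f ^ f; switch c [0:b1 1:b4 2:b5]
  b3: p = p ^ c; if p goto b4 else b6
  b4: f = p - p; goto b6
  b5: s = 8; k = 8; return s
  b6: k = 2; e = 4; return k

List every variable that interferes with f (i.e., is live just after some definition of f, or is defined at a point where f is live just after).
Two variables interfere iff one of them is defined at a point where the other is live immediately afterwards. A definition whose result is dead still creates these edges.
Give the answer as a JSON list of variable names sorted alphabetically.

Per-block:
  b0: def={c,f,k,p} ue=∅
  b1: def={p} ue={c}
  b2: def={e} ue={c,f}
  b3: def={p} ue={c,p}
  b4: def={f} ue={p}
  b5: def={k,s} ue=∅
  b6: def={e,k} ue=∅

Liveness:
  live b0: ∅→{c,f,p}
  live b1: {c,f}→{c,f,p}
  live b2: {c,f,p}→{c,f,p}
  live b3: {c,p}→{p}
  live b4: {p}→∅
  live b5: ∅→∅
  live b6: ∅→∅

Conflict graph:
  c↔{e,f,k,p}
  e↔{c,f,k,p}
  f↔{c,e,p}
  k↔{c,e,p,s}
  p↔{c,e,f,k}
  s↔{k}

N(f) = ["c", "e", "p"]

Answer: ["c", "e", "p"]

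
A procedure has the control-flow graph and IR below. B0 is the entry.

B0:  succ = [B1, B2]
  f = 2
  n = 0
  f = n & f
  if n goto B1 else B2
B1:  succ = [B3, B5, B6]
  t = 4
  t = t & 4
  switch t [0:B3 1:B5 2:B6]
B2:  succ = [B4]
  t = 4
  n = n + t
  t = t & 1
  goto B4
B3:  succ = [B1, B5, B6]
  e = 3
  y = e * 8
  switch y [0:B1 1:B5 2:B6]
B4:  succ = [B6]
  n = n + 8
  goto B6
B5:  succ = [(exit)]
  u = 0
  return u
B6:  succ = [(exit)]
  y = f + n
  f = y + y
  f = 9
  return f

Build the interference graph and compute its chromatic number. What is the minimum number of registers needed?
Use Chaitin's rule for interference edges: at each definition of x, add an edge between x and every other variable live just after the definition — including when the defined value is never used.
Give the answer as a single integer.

Answer: 3

Working:
def/use:
  B0: def={f,n} ue=∅
  B1: def={t} ue=∅
  B2: def={n,t} ue={n}
  B3: def={e,y} ue=∅
  B4: def={n} ue={n}
  B5: def={u} ue=∅
  B6: def={f,y} ue={f,n}

Backward fixpoint:
  B0: in=∅ out={f,n}
  B1: in={f,n} out={f,n}
  B2: in={f,n} out={f,n}
  B3: in={f,n} out={f,n}
  B4: in={f,n} out={f,n}
  B5: in=∅ out=∅
  B6: in={f,n} out=∅

Interference:
  e↔{f,n}
  f↔{e,n,t,y}
  n↔{e,f,t,y}
  t↔{f,n}
  u↔∅
  y↔{f,n}

Registers:
  lower bound: {e,f,n} mutually conflict ⇒ χ ≥ 3
  assign e→c2 f→c0 n→c1 t→c2 u→c0 y→c2 — no edge inside a register ⇒ χ ≤ 3
  χ = 3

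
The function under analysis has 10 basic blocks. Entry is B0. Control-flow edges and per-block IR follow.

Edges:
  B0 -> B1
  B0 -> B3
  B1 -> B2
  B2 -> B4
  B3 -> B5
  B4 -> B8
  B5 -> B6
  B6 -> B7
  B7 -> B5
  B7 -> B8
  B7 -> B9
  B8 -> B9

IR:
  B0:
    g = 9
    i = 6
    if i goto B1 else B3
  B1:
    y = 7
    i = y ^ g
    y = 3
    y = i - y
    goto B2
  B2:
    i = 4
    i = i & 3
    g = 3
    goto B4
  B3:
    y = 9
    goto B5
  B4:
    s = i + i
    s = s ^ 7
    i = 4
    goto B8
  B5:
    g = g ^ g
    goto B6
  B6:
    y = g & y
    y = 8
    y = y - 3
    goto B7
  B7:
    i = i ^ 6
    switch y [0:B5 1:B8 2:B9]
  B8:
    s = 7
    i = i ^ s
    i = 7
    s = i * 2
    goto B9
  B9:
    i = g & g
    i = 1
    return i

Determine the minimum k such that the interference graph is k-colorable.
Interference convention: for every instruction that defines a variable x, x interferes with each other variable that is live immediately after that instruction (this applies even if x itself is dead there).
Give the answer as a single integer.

Answer: 3

Derivation:
Per-block:
  B0 def {g,i} use ∅
  B1 def {i,y} use {g}
  B2 def {g,i} use ∅
  B3 def {y} use ∅
  B4 def {i,s} use {i}
  B5 def {g} use {g}
  B6 def {y} use {g,y}
  B7 def {i} use {i,y}
  B8 def {i,s} use {i}
  B9 def {i} use {g}

Liveness:
  B0: in=∅ out={g,i}
  B1: in={g} out=∅
  B2: in=∅ out={g,i}
  B3: in={g,i} out={g,i,y}
  B4: in={g,i} out={g,i}
  B5: in={g,i,y} out={g,i,y}
  B6: in={g,i,y} out={g,i,y}
  B7: in={g,i,y} out={g,i,y}
  B8: in={g,i} out={g}
  B9: in={g} out=∅

Conflict graph:
  g: {i,s,y}
  i: {g,s,y}
  s: {g,i}
  y: {g,i}

Colouring:
  lower bound: {g,i,s} mutually conflict ⇒ χ ≥ 3
  3-colouring: r0={g}  r1={i}  r2={s,y}
  χ = 3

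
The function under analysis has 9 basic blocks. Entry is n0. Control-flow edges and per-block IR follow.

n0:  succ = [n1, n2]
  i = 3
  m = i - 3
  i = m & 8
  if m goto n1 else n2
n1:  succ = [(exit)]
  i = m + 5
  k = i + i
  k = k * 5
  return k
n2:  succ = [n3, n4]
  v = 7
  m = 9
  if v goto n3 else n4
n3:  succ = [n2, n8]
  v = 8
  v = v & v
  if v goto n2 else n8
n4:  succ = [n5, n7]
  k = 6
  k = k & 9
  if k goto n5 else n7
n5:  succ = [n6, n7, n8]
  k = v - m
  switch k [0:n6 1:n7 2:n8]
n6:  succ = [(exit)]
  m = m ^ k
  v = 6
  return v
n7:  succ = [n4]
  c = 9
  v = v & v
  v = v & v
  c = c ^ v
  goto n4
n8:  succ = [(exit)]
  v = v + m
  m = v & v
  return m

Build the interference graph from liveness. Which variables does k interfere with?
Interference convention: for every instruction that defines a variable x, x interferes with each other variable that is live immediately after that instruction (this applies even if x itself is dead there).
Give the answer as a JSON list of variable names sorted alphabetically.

Answer: ["m", "v"]

Working:
Block summaries:
  n0: {i,m} / ∅
  n1: {i,k} / {m}
  n2: {m,v} / ∅
  n3: {v} / ∅
  n4: {k} / ∅
  n5: {k} / {m,v}
  n6: {m,v} / {k,m}
  n7: {c,v} / {v}
  n8: {m,v} / {m,v}

Live sets:
  live n0: ∅→{m}
  live n1: {m}→∅
  live n2: ∅→{m,v}
  live n3: {m}→{m,v}
  live n4: {m,v}→{m,v}
  live n5: {m,v}→{k,m,v}
  live n6: {k,m}→∅
  live n7: {m,v}→{m,v}
  live n8: {m,v}→∅

Interfere edges:
  c: {m,v}
  i: {m}
  k: {m,v}
  m: {c,i,k,v}
  v: {c,k,m}

N(k) = ["m", "v"]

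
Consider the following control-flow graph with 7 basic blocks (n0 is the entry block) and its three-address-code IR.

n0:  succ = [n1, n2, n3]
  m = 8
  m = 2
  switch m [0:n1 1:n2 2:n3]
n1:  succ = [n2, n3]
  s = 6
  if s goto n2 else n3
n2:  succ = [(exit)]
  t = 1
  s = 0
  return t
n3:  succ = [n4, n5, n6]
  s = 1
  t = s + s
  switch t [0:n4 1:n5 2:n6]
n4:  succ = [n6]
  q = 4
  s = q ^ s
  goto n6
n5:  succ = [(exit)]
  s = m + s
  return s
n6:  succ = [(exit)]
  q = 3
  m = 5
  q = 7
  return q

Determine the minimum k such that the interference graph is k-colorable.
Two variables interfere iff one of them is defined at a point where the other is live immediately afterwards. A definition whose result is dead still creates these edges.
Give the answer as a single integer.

Answer: 3

Derivation:
Per-block:
  n0: {m} / ∅
  n1: {s} / ∅
  n2: {s,t} / ∅
  n3: {s,t} / ∅
  n4: {q,s} / {s}
  n5: {s} / {m,s}
  n6: {m,q} / ∅

Liveness:
  live n0: ∅→{m}
  live n1: {m}→{m}
  live n2: ∅→∅
  live n3: {m}→{m,s}
  live n4: {s}→∅
  live n5: {m,s}→∅
  live n6: ∅→∅

Conflict graph:
  m — {s,t}
  q — {s}
  s — {m,q,t}
  t — {m,s}

Chromatic number:
  {m,s,t} pairwise interfere (3-clique) ⇒ χ ≥ 3
  assign m→R1 q→R1 s→R0 t→R2 — no edge inside a register ⇒ χ ≤ 3
  χ = 3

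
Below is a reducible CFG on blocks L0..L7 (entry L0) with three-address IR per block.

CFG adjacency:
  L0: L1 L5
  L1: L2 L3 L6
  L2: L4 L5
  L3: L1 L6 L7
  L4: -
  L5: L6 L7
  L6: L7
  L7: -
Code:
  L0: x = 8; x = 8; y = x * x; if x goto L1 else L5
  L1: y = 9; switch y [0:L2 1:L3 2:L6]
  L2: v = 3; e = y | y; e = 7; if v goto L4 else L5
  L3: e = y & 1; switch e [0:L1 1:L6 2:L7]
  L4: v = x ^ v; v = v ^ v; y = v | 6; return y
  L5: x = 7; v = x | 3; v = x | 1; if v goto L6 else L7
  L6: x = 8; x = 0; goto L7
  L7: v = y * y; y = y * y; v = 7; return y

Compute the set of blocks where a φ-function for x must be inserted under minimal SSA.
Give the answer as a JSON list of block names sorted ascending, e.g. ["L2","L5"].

idom tree: L1←L0 L2←L1 L3←L1 L4←L2 L5←L0 L6←L0 L7←L0
Dom at joins:
  L1: preds {L0,L3}: {L0} ∩ {L0,L1,L3} = {L0}; idom=L0
  L5: preds {L0,L2}: {L0} ∩ {L0,L1,L2} = {L0}; idom=L0
  L6: preds {L1,L3,L5}: {L0,L1} ∩ {L0,L1,L3} ∩ {L0,L5} = {L0}; idom=L0
  L7: preds {L3,L5,L6}: {L0,L1,L3} ∩ {L0,L5} ∩ {L0,L6} = {L0}; idom=L0

DF derivation:
  join L1 pred L0: · stop@L0
  join L1 pred L3: L3→L1 stop@L0
  join L5 pred L0: · stop@L0
  join L5 pred L2: L2→L1 stop@L0
  join L6 pred L1: L1 stop@L0
  join L6 pred L3: L3→L1 stop@L0
  join L6 pred L5: L5 stop@L0
  join L7 pred L3: L3→L1 stop@L0
  join L7 pred L5: L5 stop@L0
  join L7 pred L6: L6 stop@L0
  L0: DF=∅
  L1: DF={L1,L5,L6,L7}
  L2: DF={L5}
  L3: DF={L1,L6,L7}
  L4: DF=∅
  L5: DF={L6,L7}
  L6: DF={L7}
  L7: DF=∅

φ for x: defs {L0,L5,L6}
  DF⁺ = {L6,L7}

Answer: ["L6", "L7"]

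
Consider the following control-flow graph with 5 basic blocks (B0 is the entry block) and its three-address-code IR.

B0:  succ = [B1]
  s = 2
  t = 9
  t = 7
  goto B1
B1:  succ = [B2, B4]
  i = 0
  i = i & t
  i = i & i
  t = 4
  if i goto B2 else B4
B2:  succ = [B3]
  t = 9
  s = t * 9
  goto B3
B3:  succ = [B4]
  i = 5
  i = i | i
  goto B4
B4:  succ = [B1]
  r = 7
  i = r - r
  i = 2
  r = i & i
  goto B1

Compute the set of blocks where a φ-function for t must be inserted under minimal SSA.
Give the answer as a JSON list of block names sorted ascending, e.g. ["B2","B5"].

Answer: ["B1", "B4"]

Derivation:
idom tree: B1←B0 B2←B1 B3←B2 B4←B1
Dom∩ at merges:
  B1: preds {B0,B4}: {B0} ∩ {B0,B1,B4} = {B0}; idom=B0
  B4: preds {B1,B3}: {B0,B1} ∩ {B0,B1,B2,B3} = {B0,B1}; idom=B1

DF walk-up:
  B1←B0: walk · to B0
  B1←B4: walk B4→B1 to B0
  B4←B1: walk · to B1
  B4←B3: walk B3→B2 to B1
  DF(B0)=∅
  DF(B1)={B1}
  DF(B2)={B4}
  DF(B3)={B4}
  DF(B4)={B1}

φ for t: defs {B0,B1,B2}
  DF⁺ = {B1,B4}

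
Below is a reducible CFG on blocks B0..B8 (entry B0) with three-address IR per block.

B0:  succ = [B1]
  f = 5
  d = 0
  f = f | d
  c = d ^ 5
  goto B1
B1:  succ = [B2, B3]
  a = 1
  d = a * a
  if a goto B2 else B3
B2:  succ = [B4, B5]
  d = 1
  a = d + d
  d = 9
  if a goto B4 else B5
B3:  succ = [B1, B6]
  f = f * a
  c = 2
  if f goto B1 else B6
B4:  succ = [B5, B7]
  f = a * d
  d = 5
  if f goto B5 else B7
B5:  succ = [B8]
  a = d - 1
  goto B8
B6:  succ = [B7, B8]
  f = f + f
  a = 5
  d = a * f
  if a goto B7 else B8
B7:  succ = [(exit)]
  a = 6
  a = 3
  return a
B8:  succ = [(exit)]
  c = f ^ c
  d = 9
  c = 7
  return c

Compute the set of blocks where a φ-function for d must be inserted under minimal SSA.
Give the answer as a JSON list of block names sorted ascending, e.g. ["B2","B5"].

Answer: ["B1", "B5", "B7", "B8"]

Working:
idom tree: B1←B0 B2←B1 B3←B1 B4←B2 B5←B2 B6←B3 B7←B1 B8←B1
Dom at joins:
  B1: preds {B0,B3}: {B0} ∩ {B0,B1,B3} = {B0}; idom=B0
  B5: preds {B2,B4}: {B0,B1,B2} ∩ {B0,B1,B2,B4} = {B0,B1,B2}; idom=B2
  B7: preds {B4,B6}: {B0,B1,B2,B4} ∩ {B0,B1,B3,B6} = {B0,B1}; idom=B1
  B8: preds {B5,B6}: {B0,B1,B2,B5} ∩ {B0,B1,B3,B6} = {B0,B1}; idom=B1

Frontier:
  join B1 pred B0: · stop@B0
  join B1 pred B3: B3→B1 stop@B0
  join B5 pred B2: · stop@B2
  join B5 pred B4: B4 stop@B2
  join B7 pred B4: B4→B2 stop@B1
  join B7 pred B6: B6→B3 stop@B1
  join B8 pred B5: B5→B2 stop@B1
  join B8 pred B6: B6→B3 stop@B1
  B0 → ∅
  B1 → {B1}
  B2 → {B7,B8}
  B3 → {B1,B7,B8}
  B4 → {B5,B7}
  B5 → {B8}
  B6 → {B7,B8}
  B7 → ∅
  B8 → ∅

φ for d: defs {B0,B1,B2,B4,B6,B8}
  DF⁺ = {B1,B5,B7,B8}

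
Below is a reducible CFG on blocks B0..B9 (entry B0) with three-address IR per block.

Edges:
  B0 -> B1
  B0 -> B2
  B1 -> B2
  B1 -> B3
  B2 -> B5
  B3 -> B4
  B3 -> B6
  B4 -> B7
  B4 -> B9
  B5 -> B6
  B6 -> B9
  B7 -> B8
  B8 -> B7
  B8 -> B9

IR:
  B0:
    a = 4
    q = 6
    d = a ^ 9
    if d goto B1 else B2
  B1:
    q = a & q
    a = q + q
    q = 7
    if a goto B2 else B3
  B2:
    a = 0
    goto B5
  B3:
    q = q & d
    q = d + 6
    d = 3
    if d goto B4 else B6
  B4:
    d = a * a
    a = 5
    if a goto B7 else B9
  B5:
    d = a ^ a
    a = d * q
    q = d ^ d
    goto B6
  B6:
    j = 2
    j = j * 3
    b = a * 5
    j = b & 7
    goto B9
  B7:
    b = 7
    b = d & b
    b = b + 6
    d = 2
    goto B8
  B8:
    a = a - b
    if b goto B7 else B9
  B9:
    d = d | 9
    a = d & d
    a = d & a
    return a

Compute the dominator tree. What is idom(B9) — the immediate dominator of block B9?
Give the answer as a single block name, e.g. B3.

Answer: B0

Derivation:
idom tree: B1←B0 B2←B0 B3←B1 B4←B3 B5←B2 B6←B0 B7←B4 B8←B7 B9←B0
Join-block Dom:
  B2: preds {B0,B1}: {B0} ∩ {B0,B1} = {B0}; idom=B0
  B6: preds {B3,B5}: {B0,B1,B3} ∩ {B0,B2,B5} = {B0}; idom=B0
  B7: preds {B4,B8}: {B0,B1,B3,B4} ∩ {B0,B1,B3,B4,B7,B8} = {B0,B1,B3,B4}; idom=B4
  B9: preds {B4,B6,B8}: {B0,B1,B3,B4} ∩ {B0,B6} ∩ {B0,B1,B3,B4,B7,B8} = {B0}; idom=B0

idom(B9) = B0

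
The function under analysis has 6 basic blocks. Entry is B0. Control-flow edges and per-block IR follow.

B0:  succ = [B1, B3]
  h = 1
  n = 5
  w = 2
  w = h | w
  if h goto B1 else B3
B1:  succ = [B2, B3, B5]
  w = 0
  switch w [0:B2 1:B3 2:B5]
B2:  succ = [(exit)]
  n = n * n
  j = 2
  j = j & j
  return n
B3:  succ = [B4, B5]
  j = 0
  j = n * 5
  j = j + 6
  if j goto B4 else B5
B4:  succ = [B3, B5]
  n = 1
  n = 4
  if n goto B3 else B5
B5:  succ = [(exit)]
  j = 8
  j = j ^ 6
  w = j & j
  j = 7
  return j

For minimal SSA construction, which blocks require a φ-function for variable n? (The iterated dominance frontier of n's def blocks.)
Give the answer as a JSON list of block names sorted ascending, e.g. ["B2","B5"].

idom tree: B1←B0 B2←B1 B3←B0 B4←B3 B5←B0
Join-block Dom:
  B3: preds {B0,B1,B4}: {B0} ∩ {B0,B1} ∩ {B0,B3,B4} = {B0}; idom=B0
  B5: preds {B1,B3,B4}: {B0,B1} ∩ {B0,B3} ∩ {B0,B3,B4} = {B0}; idom=B0

DF walk-up:
  B3←B0: walk · to B0
  B3←B1: walk B1 to B0
  B3←B4: walk B4→B3 to B0
  B5←B1: walk B1 to B0
  B5←B3: walk B3 to B0
  B5←B4: walk B4→B3 to B0
  B0 → ∅
  B1 → {B3,B5}
  B2 → ∅
  B3 → {B3,B5}
  B4 → {B3,B5}
  B5 → ∅

φ for n: defs {B0,B2,B4}
  DF⁺ = {B3,B5}

Answer: ["B3", "B5"]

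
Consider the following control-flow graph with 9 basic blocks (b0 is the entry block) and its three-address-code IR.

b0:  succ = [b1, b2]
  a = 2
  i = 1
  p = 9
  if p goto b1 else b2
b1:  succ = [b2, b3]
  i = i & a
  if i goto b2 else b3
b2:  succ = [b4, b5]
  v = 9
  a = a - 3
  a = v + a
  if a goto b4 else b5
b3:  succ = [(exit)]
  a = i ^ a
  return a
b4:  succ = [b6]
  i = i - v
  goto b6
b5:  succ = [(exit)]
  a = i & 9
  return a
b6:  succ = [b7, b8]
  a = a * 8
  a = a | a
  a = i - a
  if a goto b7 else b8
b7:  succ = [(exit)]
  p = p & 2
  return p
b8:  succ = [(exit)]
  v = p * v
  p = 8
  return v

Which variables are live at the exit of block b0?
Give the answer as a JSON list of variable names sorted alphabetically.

Per-block:
  b0 def {a,i,p} use ∅
  b1 def {i} use {a,i}
  b2 def {a,v} use {a}
  b3 def {a} use {a,i}
  b4 def {i} use {i,v}
  b5 def {a} use {i}
  b6 def {a} use {a,i}
  b7 def {p} use {p}
  b8 def {p,v} use {p,v}

Live sets:
  b0 li=∅ lo={a,i,p}
  b1 li={a,i,p} lo={a,i,p}
  b2 li={a,i,p} lo={a,i,p,v}
  b3 li={a,i} lo=∅
  b4 li={a,i,p,v} lo={a,i,p,v}
  b5 li={i} lo=∅
  b6 li={a,i,p,v} lo={p,v}
  b7 li={p} lo=∅
  b8 li={p,v} lo=∅

live-out(b0) = ["a", "i", "p"]

Answer: ["a", "i", "p"]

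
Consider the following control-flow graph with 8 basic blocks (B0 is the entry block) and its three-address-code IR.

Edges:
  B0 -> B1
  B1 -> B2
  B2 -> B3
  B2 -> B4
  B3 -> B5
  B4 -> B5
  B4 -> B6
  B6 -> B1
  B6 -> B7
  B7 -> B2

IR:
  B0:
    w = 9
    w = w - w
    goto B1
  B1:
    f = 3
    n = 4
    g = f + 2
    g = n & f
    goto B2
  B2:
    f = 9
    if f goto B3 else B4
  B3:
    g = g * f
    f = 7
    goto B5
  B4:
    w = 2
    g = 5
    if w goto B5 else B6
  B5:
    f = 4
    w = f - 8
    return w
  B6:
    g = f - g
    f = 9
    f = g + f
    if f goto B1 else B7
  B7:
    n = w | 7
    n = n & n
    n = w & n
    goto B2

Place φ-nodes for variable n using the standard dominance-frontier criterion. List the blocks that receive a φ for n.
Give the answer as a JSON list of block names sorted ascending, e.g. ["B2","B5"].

idom tree: B1←B0 B2←B1 B3←B2 B4←B2 B5←B2 B6←B4 B7←B6
Join-block Dom:
  B1: preds {B0,B6}: {B0} ∩ {B0,B1,B2,B4,B6} = {B0}; idom=B0
  B2: preds {B1,B7}: {B0,B1} ∩ {B0,B1,B2,B4,B6,B7} = {B0,B1}; idom=B1
  B5: preds {B3,B4}: {B0,B1,B2,B3} ∩ {B0,B1,B2,B4} = {B0,B1,B2}; idom=B2

DF walk-up:
  join B1 pred B0: · stop@B0
  join B1 pred B6: B6→B4→B2→B1 stop@B0
  join B2 pred B1: · stop@B1
  join B2 pred B7: B7→B6→B4→B2 stop@B1
  join B5 pred B3: B3 stop@B2
  join B5 pred B4: B4 stop@B2
  B0 → ∅
  B1 → {B1}
  B2 → {B1,B2}
  B3 → {B5}
  B4 → {B1,B2,B5}
  B5 → ∅
  B6 → {B1,B2}
  B7 → {B2}

φ for n: defs {B1,B7}
  DF⁺ = {B1,B2}

Answer: ["B1", "B2"]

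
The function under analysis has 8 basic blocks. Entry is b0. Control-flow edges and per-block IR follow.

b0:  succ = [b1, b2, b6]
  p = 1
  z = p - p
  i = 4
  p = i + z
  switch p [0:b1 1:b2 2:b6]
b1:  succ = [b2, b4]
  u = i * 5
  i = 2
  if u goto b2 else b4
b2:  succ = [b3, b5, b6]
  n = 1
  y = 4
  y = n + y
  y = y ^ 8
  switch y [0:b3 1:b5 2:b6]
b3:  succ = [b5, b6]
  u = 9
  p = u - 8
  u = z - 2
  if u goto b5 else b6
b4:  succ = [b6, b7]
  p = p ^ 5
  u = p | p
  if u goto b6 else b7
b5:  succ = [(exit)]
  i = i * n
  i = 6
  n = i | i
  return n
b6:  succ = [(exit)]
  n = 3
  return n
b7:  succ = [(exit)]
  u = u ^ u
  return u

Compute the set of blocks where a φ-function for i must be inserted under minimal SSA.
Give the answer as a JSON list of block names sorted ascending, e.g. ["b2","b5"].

idom tree: b1←b0 b2←b0 b3←b2 b4←b1 b5←b2 b6←b0 b7←b4
Dom∩ at merges:
  b2: preds {b0,b1}: {b0} ∩ {b0,b1} = {b0}; idom=b0
  b5: preds {b2,b3}: {b0,b2} ∩ {b0,b2,b3} = {b0,b2}; idom=b2
  b6: preds {b0,b2,b3,b4}: {b0} ∩ {b0,b2} ∩ {b0,b2,b3} ∩ {b0,b1,b4} = {b0}; idom=b0

DF derivation:
  b2←b0: walk · to b0
  b2←b1: walk b1 to b0
  b5←b2: walk · to b2
  b5←b3: walk b3 to b2
  b6←b0: walk · to b0
  b6←b2: walk b2 to b0
  b6←b3: walk b3→b2 to b0
  b6←b4: walk b4→b1 to b0
  DF(b0)=∅
  DF(b1)={b2,b6}
  DF(b2)={b6}
  DF(b3)={b5,b6}
  DF(b4)={b6}
  DF(b5)=∅
  DF(b6)=∅
  DF(b7)=∅

φ for i: defs {b0,b1,b5}
  DF⁺ = {b2,b6}

Answer: ["b2", "b6"]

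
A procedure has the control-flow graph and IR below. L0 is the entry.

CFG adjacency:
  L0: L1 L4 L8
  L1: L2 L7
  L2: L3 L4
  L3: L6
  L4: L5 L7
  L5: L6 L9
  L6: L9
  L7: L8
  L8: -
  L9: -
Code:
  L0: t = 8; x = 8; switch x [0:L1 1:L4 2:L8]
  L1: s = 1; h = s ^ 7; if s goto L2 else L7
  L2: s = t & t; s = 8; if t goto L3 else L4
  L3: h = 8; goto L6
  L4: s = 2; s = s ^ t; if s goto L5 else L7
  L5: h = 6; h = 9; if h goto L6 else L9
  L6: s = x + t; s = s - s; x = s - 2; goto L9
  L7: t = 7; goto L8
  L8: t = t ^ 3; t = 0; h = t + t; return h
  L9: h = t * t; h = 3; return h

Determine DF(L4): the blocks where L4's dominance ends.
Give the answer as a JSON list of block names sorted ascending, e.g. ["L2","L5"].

Answer: ["L6", "L7", "L9"]

Analysis:
idom tree: L1←L0 L2←L1 L3←L2 L4←L0 L5←L4 L6←L0 L7←L0 L8←L0 L9←L0
Dom at joins:
  L4: preds {L0,L2}: {L0} ∩ {L0,L1,L2} = {L0}; idom=L0
  L6: preds {L3,L5}: {L0,L1,L2,L3} ∩ {L0,L4,L5} = {L0}; idom=L0
  L7: preds {L1,L4}: {L0,L1} ∩ {L0,L4} = {L0}; idom=L0
  L8: preds {L0,L7}: {L0} ∩ {L0,L7} = {L0}; idom=L0
  L9: preds {L5,L6}: {L0,L4,L5} ∩ {L0,L6} = {L0}; idom=L0

DF derivation:
  L4←L0: walk · to L0
  L4←L2: walk L2→L1 to L0
  L6←L3: walk L3→L2→L1 to L0
  L6←L5: walk L5→L4 to L0
  L7←L1: walk L1 to L0
  L7←L4: walk L4 to L0
  L8←L0: walk · to L0
  L8←L7: walk L7 to L0
  L9←L5: walk L5→L4 to L0
  L9←L6: walk L6 to L0
  DF(L0)=∅
  DF(L1)={L4,L6,L7}
  DF(L2)={L4,L6}
  DF(L3)={L6}
  DF(L4)={L6,L7,L9}
  DF(L5)={L6,L9}
  DF(L6)={L9}
  DF(L7)={L8}
  DF(L8)=∅
  DF(L9)=∅

DF(L4) = ["L6", "L7", "L9"]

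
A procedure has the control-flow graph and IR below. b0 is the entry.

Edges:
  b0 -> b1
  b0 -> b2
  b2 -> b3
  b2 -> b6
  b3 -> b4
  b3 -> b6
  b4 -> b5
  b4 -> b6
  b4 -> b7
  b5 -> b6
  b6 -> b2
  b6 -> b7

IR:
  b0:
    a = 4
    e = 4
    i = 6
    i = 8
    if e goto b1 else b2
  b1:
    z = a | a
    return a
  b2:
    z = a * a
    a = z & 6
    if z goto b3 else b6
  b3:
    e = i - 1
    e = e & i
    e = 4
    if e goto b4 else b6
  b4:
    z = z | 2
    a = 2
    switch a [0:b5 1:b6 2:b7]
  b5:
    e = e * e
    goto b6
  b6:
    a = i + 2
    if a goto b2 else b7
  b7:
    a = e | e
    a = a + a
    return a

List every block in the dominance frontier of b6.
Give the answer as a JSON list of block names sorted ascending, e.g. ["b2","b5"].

Answer: ["b2", "b7"]

Derivation:
idom tree: b1←b0 b2←b0 b3←b2 b4←b3 b5←b4 b6←b2 b7←b2
Join-block Dom:
  b2: preds {b0,b6}: {b0} ∩ {b0,b2,b6} = {b0}; idom=b0
  b6: preds {b2,b3,b4,b5}: {b0,b2} ∩ {b0,b2,b3} ∩ {b0,b2,b3,b4} ∩ {b0,b2,b3,b4,b5} = {b0,b2}; idom=b2
  b7: preds {b4,b6}: {b0,b2,b3,b4} ∩ {b0,b2,b6} = {b0,b2}; idom=b2

DF derivation:
  join b2 pred b0: · stop@b0
  join b2 pred b6: b6→b2 stop@b0
  join b6 pred b2: · stop@b2
  join b6 pred b3: b3 stop@b2
  join b6 pred b4: b4→b3 stop@b2
  join b6 pred b5: b5→b4→b3 stop@b2
  join b7 pred b4: b4→b3 stop@b2
  join b7 pred b6: b6 stop@b2
  DF(b0)=∅
  DF(b1)=∅
  DF(b2)={b2}
  DF(b3)={b6,b7}
  DF(b4)={b6,b7}
  DF(b5)={b6}
  DF(b6)={b2,b7}
  DF(b7)=∅

DF(b6) = ["b2", "b7"]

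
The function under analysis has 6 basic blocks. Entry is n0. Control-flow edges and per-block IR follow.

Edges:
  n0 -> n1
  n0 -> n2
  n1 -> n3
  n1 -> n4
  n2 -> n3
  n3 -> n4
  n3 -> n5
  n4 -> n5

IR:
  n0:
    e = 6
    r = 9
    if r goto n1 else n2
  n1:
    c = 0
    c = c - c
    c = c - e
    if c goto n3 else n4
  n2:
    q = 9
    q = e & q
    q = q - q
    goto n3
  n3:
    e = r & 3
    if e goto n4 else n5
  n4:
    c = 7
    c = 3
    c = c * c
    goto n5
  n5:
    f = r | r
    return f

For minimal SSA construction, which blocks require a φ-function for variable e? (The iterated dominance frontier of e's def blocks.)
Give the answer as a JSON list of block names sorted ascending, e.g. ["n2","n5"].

idom tree: n1←n0 n2←n0 n3←n0 n4←n0 n5←n0
Dom at joins:
  n3: preds {n1,n2}: {n0,n1} ∩ {n0,n2} = {n0}; idom=n0
  n4: preds {n1,n3}: {n0,n1} ∩ {n0,n3} = {n0}; idom=n0
  n5: preds {n3,n4}: {n0,n3} ∩ {n0,n4} = {n0}; idom=n0

DF derivation:
  join n3 pred n1: n1 stop@n0
  join n3 pred n2: n2 stop@n0
  join n4 pred n1: n1 stop@n0
  join n4 pred n3: n3 stop@n0
  join n5 pred n3: n3 stop@n0
  join n5 pred n4: n4 stop@n0
  n0 → ∅
  n1 → {n3,n4}
  n2 → {n3}
  n3 → {n4,n5}
  n4 → {n5}
  n5 → ∅

φ for e: defs {n0,n3}
  DF⁺ = {n4,n5}

Answer: ["n4", "n5"]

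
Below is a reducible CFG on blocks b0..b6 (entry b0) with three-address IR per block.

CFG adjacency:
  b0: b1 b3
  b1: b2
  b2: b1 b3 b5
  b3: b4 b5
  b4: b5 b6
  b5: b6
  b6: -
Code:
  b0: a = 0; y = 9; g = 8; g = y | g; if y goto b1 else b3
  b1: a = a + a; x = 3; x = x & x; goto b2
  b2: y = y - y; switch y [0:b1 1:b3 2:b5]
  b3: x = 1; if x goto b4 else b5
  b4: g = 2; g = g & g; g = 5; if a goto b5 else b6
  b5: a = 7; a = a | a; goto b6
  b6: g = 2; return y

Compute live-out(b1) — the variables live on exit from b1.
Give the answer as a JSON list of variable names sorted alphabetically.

Answer: ["a", "y"]

Analysis:
Block summaries:
  b0: {a,g,y} / ∅
  b1: {a,x} / {a}
  b2: {y} / {y}
  b3: {x} / ∅
  b4: {g} / {a}
  b5: {a} / ∅
  b6: {g} / {y}

Liveness:
  b0 li=∅ lo={a,y}
  b1 li={a,y} lo={a,y}
  b2 li={a,y} lo={a,y}
  b3 li={a,y} lo={a,y}
  b4 li={a,y} lo={y}
  b5 li={y} lo={y}
  b6 li={y} lo=∅

live-out(b1) = ["a", "y"]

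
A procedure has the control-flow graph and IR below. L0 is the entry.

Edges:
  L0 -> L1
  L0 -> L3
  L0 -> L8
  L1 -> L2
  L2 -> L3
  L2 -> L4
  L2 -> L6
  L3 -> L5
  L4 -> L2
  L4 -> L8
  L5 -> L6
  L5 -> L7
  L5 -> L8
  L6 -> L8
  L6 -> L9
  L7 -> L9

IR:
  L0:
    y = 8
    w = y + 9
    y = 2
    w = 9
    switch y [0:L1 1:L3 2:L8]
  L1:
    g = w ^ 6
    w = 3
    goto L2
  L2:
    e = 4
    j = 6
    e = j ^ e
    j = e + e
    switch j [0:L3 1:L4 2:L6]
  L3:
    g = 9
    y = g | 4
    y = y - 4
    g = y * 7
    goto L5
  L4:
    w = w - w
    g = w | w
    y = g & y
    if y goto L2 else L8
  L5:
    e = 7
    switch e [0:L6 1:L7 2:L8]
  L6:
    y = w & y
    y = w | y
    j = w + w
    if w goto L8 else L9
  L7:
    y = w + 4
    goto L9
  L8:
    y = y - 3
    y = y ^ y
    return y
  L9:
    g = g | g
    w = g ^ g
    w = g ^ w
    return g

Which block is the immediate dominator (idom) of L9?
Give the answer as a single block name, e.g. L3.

Answer: L0

Derivation:
idom tree: L1←L0 L2←L1 L3←L0 L4←L2 L5←L3 L6←L0 L7←L5 L8←L0 L9←L0
Dom at joins:
  L2: preds {L1,L4}: {L0,L1} ∩ {L0,L1,L2,L4} = {L0,L1}; idom=L1
  L3: preds {L0,L2}: {L0} ∩ {L0,L1,L2} = {L0}; idom=L0
  L6: preds {L2,L5}: {L0,L1,L2} ∩ {L0,L3,L5} = {L0}; idom=L0
  L8: preds {L0,L4,L5,L6}: {L0} ∩ {L0,L1,L2,L4} ∩ {L0,L3,L5} ∩ {L0,L6} = {L0}; idom=L0
  L9: preds {L6,L7}: {L0,L6} ∩ {L0,L3,L5,L7} = {L0}; idom=L0

idom(L9) = L0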